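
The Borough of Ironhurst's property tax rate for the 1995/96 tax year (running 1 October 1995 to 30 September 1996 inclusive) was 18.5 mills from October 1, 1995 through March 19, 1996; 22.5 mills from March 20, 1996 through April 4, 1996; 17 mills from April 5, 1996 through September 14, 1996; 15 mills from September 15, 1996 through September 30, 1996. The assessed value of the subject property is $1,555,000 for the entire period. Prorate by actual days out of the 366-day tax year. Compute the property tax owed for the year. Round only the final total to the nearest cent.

$27,762.70

October 1, 1995 – March 19, 1996: 171 days at 18.5 mills → $1,555,000 × 1.85% × 171/366 = $13,440.5533
March 20 – April 4, 1996: 16 days at 22.5 mills → $1,555,000 × 2.25% × 16/366 = $1,529.5082
April 5 – September 14, 1996: 163 days at 17 mills → $1,555,000 × 1.7% × 163/366 = $11,772.9645
September 15 – September 30, 1996: 16 days at 15 mills → $1,555,000 × 1.5% × 16/366 = $1,019.6721
Total = $27,762.6981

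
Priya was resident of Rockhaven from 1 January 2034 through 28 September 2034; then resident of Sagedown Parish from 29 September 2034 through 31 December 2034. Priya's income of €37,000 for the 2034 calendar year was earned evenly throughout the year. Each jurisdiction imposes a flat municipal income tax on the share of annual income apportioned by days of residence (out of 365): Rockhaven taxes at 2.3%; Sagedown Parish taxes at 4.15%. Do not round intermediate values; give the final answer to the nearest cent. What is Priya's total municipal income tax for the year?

€1,027.28

Rockhaven, 1 January – 28 September 2034: 271 days → €37,000 × 2.3% × 271/365 = €631.8384
Sagedown Parish, 29 September – 31 December 2034: 94 days → €37,000 × 4.15% × 94/365 = €395.4438
Total = €1,027.2822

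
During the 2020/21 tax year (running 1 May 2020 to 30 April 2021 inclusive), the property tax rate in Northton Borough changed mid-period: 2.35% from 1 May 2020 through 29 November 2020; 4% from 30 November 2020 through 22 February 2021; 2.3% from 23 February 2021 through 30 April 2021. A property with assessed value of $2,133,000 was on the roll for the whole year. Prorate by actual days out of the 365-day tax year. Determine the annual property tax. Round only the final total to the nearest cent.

$58,125.71

1 May – 29 November 2020: 213 days at 2.35% → $2,133,000 × 2.35% × 213/365 = $29,251.3192
30 November 2020 – 22 February 2021: 85 days at 4% → $2,133,000 × 4% × 85/365 = $19,869.0411
23 February – 30 April 2021: 67 days at 2.3% → $2,133,000 × 2.3% × 67/365 = $9,005.3507
Total = $58,125.7110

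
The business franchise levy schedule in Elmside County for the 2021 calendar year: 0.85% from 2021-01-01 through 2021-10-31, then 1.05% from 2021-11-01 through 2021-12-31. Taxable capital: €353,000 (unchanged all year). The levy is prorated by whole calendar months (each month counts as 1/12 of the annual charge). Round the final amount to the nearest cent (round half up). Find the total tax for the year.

€3,118.17

2021-01-01 to 2021-10-31: 10 months at 0.85% → €353,000 × 0.85% × 10/12 = €2,500.4167
2021-11-01 to 2021-12-31: 2 months at 1.05% → €353,000 × 1.05% × 2/12 = €617.7500
Total = €3,118.1667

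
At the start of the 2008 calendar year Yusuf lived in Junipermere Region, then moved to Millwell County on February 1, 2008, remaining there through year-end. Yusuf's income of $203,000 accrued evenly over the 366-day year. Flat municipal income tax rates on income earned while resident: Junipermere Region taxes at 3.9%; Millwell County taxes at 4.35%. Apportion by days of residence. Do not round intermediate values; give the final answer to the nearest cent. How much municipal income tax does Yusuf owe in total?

Junipermere Region, January 1 – January 31, 2008: 31 days → $203,000 × 3.9% × 31/366 = $670.5656
Millwell County, February 1 – December 31, 2008: 335 days → $203,000 × 4.35% × 335/366 = $8,082.5615
Total = $8,753.1270

$8,753.13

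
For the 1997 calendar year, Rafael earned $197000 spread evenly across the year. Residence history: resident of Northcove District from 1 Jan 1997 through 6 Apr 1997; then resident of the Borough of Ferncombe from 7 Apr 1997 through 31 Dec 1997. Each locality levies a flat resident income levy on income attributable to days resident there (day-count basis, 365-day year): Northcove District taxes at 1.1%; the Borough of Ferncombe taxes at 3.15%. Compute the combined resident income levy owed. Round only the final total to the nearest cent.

Northcove District, 1 Jan – 6 Apr 1997: 96 days → $197000 × 1.1% × 96/365 = $569.9507
The Borough of Ferncombe, 7 Apr – 31 Dec 1997: 269 days → $197000 × 3.15% × 269/365 = $4573.3685
Total = $5143.3192

$5143.32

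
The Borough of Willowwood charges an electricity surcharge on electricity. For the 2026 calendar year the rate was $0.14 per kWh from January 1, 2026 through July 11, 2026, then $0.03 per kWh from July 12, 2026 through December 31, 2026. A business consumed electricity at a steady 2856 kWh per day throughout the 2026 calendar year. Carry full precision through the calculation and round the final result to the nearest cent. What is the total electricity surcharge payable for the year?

January 1 – July 11, 2026: 192 days × 2856 kWh/day = 548,352 kWh at $0.14/kWh → $76,769.28
July 12 – December 31, 2026: 173 days × 2856 kWh/day = 494,088 kWh at $0.03/kWh → $14,822.64

$91,591.92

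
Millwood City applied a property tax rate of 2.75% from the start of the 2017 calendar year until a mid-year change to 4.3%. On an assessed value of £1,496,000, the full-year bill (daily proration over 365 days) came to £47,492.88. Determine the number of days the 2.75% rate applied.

265 days

Let d = days at the first rate; then 365 − d days at the second rate.
£1,496,000 × [2.75%·d + 4.3%·(365−d)] / 365 = £47,492.88
Solving gives d = 265, so the new rate took effect on September 23, 2017.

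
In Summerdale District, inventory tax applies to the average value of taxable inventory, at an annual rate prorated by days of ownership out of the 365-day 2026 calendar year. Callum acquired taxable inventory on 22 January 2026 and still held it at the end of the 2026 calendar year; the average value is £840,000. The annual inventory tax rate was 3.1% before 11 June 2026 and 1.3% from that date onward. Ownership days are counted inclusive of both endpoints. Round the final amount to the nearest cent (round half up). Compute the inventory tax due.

£16,091.18

22 January – 10 June 2026: 140 days at 3.1% → £840,000 × 3.1% × 140/365 = £9,987.9452
11 June – 31 December 2026: 204 days at 1.3% → £840,000 × 1.3% × 204/365 = £6,103.2329
Total = £16,091.1781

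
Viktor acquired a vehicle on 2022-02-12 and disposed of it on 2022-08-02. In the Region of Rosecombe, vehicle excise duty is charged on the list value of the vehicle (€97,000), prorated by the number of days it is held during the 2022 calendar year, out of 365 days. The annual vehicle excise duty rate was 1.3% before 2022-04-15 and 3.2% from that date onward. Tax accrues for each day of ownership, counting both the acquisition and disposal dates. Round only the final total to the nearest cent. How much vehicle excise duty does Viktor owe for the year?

€1,149.65

2022-02-12 to 2022-04-14: 62 days at 1.3% → €97,000 × 1.3% × 62/365 = €214.1973
2022-04-15 to 2022-08-02: 110 days at 3.2% → €97,000 × 3.2% × 110/365 = €935.4521
Total = €1,149.6493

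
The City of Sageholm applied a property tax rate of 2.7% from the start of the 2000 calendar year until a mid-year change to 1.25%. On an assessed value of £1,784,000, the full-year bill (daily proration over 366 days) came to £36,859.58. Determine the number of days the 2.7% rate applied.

206 days

Let d = days at the first rate; then 366 − d days at the second rate.
£1,784,000 × [2.7%·d + 1.25%·(366−d)] / 366 = £36,859.58
Solving gives d = 206, so the new rate took effect on 25 Jul 2000.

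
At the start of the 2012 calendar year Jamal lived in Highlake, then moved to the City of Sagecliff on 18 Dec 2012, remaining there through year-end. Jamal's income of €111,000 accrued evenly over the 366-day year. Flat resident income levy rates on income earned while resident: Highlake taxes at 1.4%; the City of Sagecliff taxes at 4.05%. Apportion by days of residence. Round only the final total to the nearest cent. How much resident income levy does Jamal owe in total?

€1,666.52

Highlake, 1 Jan – 17 Dec 2012: 352 days → €111,000 × 1.4% × 352/366 = €1,494.5574
The City of Sagecliff, 18 Dec – 31 Dec 2012: 14 days → €111,000 × 4.05% × 14/366 = €171.9590
Total = €1,666.5164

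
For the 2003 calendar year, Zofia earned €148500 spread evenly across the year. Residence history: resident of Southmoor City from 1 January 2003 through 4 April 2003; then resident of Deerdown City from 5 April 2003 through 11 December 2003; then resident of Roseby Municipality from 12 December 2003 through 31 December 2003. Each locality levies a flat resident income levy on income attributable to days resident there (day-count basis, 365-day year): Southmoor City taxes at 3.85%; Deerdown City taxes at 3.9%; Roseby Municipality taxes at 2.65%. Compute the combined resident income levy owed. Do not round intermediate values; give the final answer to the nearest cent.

Southmoor City, 1 January – 4 April 2003: 94 days → €148500 × 3.85% × 94/365 = €1472.3877
Deerdown City, 5 April – 11 December 2003: 251 days → €148500 × 3.9% × 251/365 = €3982.6479
Roseby Municipality, 12 December – 31 December 2003: 20 days → €148500 × 2.65% × 20/365 = €215.6301
Total = €5670.6658

€5670.67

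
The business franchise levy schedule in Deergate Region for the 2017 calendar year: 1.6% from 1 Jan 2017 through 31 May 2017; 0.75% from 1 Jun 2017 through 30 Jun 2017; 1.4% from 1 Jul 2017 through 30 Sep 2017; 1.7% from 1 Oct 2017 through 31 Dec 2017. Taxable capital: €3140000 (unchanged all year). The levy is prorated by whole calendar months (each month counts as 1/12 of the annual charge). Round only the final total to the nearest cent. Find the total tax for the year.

1 Jan – 31 May 2017: 5 months at 1.6% → €3140000 × 1.6% × 5/12 = €20933.3333
1 Jun – 30 Jun 2017: 1 month at 0.75% → €3140000 × 0.75% × 1/12 = €1962.5000
1 Jul – 30 Sep 2017: 3 months at 1.4% → €3140000 × 1.4% × 3/12 = €10990.0000
1 Oct – 31 Dec 2017: 3 months at 1.7% → €3140000 × 1.7% × 3/12 = €13345.0000
Total = €47230.8333

€47230.83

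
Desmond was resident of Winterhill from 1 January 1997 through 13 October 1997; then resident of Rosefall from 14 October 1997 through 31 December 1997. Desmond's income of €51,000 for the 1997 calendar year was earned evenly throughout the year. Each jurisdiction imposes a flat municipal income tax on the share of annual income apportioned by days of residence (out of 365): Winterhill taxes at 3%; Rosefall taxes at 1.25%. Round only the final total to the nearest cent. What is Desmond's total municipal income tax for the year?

Winterhill, 1 January – 13 October 1997: 286 days → €51,000 × 3% × 286/365 = €1,198.8493
Rosefall, 14 October – 31 December 1997: 79 days → €51,000 × 1.25% × 79/365 = €137.9795
Total = €1,336.8288

€1,336.83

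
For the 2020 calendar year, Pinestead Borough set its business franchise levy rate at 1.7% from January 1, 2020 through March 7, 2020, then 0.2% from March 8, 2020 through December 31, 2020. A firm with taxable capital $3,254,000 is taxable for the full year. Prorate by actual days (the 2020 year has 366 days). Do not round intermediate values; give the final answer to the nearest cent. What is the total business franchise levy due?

January 1 – March 7, 2020: 67 days at 1.7% → $3,254,000 × 1.7% × 67/366 = $10,126.5191
March 8 – December 31, 2020: 299 days at 0.2% → $3,254,000 × 0.2% × 299/366 = $5,316.6448
Total = $15,443.1639

$15,443.16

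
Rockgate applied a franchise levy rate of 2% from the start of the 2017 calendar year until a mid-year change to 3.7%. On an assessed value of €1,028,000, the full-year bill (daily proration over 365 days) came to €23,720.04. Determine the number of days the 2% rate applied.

299 days

Let d = days at the first rate; then 365 − d days at the second rate.
€1,028,000 × [2%·d + 3.7%·(365−d)] / 365 = €23,720.04
Solving gives d = 299, so the new rate took effect on 27 October 2017.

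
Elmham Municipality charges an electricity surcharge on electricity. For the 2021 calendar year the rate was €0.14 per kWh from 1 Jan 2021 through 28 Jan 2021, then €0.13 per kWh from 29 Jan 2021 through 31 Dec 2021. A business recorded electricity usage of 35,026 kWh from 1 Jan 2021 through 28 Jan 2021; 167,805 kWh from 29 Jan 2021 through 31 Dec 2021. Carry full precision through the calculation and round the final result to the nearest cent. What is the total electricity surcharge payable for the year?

1 Jan – 28 Jan 2021: 35,026 kWh at €0.14/kWh → €4,903.64
29 Jan – 31 Dec 2021: 167,805 kWh at €0.13/kWh → €21,814.65

€26,718.29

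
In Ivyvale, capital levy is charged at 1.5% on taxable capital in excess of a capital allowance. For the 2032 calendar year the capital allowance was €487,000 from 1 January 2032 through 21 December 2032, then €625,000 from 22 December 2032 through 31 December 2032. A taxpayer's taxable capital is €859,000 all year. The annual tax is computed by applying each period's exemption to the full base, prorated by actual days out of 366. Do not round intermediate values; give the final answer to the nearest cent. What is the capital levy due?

€5,523.44

1 January – 21 December 2032: 356 days, exemption €487,000 → (€859,000 − €487,000) × 1.5% × 356/366 = €5,427.5410
22 December – 31 December 2032: 10 days, exemption €625,000 → (€859,000 − €625,000) × 1.5% × 10/366 = €95.9016
Total = €5,523.4426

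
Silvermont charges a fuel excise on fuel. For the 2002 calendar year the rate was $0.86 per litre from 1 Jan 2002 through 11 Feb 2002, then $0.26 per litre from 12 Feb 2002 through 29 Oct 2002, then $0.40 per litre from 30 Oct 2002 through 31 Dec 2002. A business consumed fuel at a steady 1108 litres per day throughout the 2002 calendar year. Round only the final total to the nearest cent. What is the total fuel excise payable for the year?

$142,843.36

1 Jan – 11 Feb 2002: 42 days × 1108 litres/day = 46,536 litres at $0.86/litre → $40,020.96
12 Feb – 29 Oct 2002: 260 days × 1108 litres/day = 288,080 litres at $0.26/litre → $74,900.80
30 Oct – 31 Dec 2002: 63 days × 1108 litres/day = 69,804 litres at $0.40/litre → $27,921.60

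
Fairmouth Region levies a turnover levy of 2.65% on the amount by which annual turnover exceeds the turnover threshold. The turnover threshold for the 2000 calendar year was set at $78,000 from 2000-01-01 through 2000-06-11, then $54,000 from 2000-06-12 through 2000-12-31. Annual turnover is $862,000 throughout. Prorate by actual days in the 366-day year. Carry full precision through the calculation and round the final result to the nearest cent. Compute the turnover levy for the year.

2000-01-01 to 2000-06-11: 163 days, exemption $78,000 → ($862,000 − $78,000) × 2.65% × 163/366 = $9,252.6995
2000-06-12 to 2000-12-31: 203 days, exemption $54,000 → ($862,000 − $54,000) × 2.65% × 203/366 = $11,876.0546
Total = $21,128.7541

$21,128.75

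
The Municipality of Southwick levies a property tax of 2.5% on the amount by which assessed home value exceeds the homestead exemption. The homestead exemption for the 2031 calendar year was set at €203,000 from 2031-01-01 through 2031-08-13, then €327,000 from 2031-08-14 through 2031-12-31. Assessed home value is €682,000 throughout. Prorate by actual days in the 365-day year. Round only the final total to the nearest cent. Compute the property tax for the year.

€10,785.96

2031-01-01 to 2031-08-13: 225 days, exemption €203,000 → (€682,000 − €203,000) × 2.5% × 225/365 = €7,381.8493
2031-08-14 to 2031-12-31: 140 days, exemption €327,000 → (€682,000 − €327,000) × 2.5% × 140/365 = €3,404.1096
Total = €10,785.9589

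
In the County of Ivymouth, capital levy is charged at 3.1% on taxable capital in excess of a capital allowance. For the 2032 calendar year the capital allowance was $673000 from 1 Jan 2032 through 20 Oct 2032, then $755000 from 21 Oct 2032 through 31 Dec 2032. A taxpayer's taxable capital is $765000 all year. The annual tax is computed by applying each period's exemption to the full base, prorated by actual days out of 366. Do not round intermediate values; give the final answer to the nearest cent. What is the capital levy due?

$2351.93

1 Jan – 20 Oct 2032: 294 days, exemption $673000 → ($765000 − $673000) × 3.1% × 294/366 = $2290.9508
21 Oct – 31 Dec 2032: 72 days, exemption $755000 → ($765000 − $755000) × 3.1% × 72/366 = $60.9836
Total = $2351.9344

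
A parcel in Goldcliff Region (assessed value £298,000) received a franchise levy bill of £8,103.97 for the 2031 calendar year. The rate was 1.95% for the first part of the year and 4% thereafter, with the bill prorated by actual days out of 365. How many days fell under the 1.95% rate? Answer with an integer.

Let d = days at the first rate; then 365 − d days at the second rate.
£298,000 × [1.95%·d + 4%·(365−d)] / 365 = £8,103.97
Solving gives d = 228, so the new rate took effect on 17 August 2031.

228 days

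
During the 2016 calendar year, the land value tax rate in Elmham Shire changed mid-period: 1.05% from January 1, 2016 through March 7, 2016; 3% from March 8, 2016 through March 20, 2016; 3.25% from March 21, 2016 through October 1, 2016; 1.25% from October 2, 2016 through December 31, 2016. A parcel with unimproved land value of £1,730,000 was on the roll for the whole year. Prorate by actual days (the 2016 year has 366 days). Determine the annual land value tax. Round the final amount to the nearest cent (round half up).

£40,501.38

January 1 – March 7, 2016: 67 days at 1.05% → £1,730,000 × 1.05% × 67/366 = £3,325.2869
March 8 – March 20, 2016: 13 days at 3% → £1,730,000 × 3% × 13/366 = £1,843.4426
March 21 – October 1, 2016: 195 days at 3.25% → £1,730,000 × 3.25% × 195/366 = £29,955.9426
October 2 – December 31, 2016: 91 days at 1.25% → £1,730,000 × 1.25% × 91/366 = £5,376.7077
Total = £40,501.3798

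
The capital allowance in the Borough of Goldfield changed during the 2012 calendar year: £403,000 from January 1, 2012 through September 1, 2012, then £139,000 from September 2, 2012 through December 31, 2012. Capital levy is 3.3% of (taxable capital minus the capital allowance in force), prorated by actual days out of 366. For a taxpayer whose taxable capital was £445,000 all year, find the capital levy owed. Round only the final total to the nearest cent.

£4,266.20

January 1 – September 1, 2012: 245 days, exemption £403,000 → (£445,000 − £403,000) × 3.3% × 245/366 = £927.7869
September 2 – December 31, 2012: 121 days, exemption £139,000 → (£445,000 − £139,000) × 3.3% × 121/366 = £3,338.4098
Total = £4,266.1967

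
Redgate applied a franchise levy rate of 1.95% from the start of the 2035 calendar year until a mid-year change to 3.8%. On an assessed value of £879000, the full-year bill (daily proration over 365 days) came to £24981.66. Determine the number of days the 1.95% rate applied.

189 days

Let d = days at the first rate; then 365 − d days at the second rate.
£879000 × [1.95%·d + 3.8%·(365−d)] / 365 = £24981.66
Solving gives d = 189, so the new rate took effect on 9 July 2035.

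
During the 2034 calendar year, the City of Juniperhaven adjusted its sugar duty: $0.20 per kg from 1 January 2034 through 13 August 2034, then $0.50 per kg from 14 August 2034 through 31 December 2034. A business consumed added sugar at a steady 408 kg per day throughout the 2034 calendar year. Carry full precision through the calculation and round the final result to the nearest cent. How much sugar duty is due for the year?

1 January – 13 August 2034: 225 days × 408 kg/day = 91,800 kg at $0.20/kg → $18,360.00
14 August – 31 December 2034: 140 days × 408 kg/day = 57,120 kg at $0.50/kg → $28,560.00

$46,920.00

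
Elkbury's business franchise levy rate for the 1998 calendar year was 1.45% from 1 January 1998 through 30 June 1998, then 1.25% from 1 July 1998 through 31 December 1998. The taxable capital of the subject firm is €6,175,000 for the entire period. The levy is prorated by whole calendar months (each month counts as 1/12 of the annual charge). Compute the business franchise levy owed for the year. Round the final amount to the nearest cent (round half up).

€83,362.50

1 January – 30 June 1998: 6 months at 1.45% → €6,175,000 × 1.45% × 6/12 = €44,768.7500
1 July – 31 December 1998: 6 months at 1.25% → €6,175,000 × 1.25% × 6/12 = €38,593.7500
Total = €83,362.5000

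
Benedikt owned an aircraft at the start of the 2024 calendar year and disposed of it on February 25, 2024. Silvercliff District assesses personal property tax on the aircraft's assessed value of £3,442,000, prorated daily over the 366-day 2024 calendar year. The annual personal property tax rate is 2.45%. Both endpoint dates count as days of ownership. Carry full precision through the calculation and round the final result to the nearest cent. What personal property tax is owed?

Days held (January 1 – February 25, 2024): 56 out of 366
Tax = £3,442,000 × 2.45% × 56/366 = £12,902.7978

£12,902.80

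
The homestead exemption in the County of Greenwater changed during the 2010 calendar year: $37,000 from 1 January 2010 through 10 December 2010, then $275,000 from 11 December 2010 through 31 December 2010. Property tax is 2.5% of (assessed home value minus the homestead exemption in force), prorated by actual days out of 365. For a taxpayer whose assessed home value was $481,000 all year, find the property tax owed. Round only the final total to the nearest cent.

1 January – 10 December 2010: 344 days, exemption $37,000 → ($481,000 − $37,000) × 2.5% × 344/365 = $10,461.3699
11 December – 31 December 2010: 21 days, exemption $275,000 → ($481,000 − $275,000) × 2.5% × 21/365 = $296.3014
Total = $10,757.6712

$10,757.67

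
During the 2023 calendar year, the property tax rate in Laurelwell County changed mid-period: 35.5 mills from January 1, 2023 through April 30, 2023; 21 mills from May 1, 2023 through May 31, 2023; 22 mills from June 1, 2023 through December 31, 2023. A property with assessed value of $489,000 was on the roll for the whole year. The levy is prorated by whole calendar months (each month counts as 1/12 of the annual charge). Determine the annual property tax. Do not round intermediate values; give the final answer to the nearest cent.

January 1 – April 30, 2023: 4 months at 35.5 mills → $489,000 × 3.55% × 4/12 = $5,786.5000
May 1 – May 31, 2023: 1 month at 21 mills → $489,000 × 2.1% × 1/12 = $855.7500
June 1 – December 31, 2023: 7 months at 22 mills → $489,000 × 2.2% × 7/12 = $6,275.5000
Total = $12,917.7500

$12,917.75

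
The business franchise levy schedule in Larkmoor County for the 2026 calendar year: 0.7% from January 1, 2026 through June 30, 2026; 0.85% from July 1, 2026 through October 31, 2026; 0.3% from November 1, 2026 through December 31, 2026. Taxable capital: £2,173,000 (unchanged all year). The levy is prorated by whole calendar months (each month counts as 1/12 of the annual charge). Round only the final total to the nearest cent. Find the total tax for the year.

January 1 – June 30, 2026: 6 months at 0.7% → £2,173,000 × 0.7% × 6/12 = £7,605.5000
July 1 – October 31, 2026: 4 months at 0.85% → £2,173,000 × 0.85% × 4/12 = £6,156.8333
November 1 – December 31, 2026: 2 months at 0.3% → £2,173,000 × 0.3% × 2/12 = £1,086.5000
Total = £14,848.8333

£14,848.83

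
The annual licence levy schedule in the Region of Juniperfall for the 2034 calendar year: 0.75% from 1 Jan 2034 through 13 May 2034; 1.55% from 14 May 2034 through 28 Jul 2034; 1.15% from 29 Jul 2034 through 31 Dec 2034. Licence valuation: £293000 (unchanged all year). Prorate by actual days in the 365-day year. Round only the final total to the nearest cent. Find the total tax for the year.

1 Jan – 13 May 2034: 133 days at 0.75% → £293000 × 0.75% × 133/365 = £800.7329
14 May – 28 Jul 2034: 76 days at 1.55% → £293000 × 1.55% × 76/365 = £945.6274
29 Jul – 31 Dec 2034: 156 days at 1.15% → £293000 × 1.15% × 156/365 = £1440.1151
Total = £3186.4753

£3186.48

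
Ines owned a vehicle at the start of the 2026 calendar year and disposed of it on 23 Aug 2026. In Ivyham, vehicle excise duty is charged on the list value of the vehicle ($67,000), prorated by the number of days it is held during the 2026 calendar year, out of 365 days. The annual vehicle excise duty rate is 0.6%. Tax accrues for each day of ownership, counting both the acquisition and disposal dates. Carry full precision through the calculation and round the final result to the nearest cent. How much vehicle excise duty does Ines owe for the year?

$258.82

Days held (1 Jan – 23 Aug 2026): 235 out of 365
Tax = $67,000 × 0.6% × 235/365 = $258.8219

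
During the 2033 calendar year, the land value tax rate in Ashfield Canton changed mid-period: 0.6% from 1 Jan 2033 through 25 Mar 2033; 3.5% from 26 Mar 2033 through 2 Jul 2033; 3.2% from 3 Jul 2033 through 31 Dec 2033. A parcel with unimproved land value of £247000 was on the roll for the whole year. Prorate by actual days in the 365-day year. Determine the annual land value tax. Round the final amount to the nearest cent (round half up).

£6627.04

1 Jan – 25 Mar 2033: 84 days at 0.6% → £247000 × 0.6% × 84/365 = £341.0630
26 Mar – 2 Jul 2033: 99 days at 3.5% → £247000 × 3.5% × 99/365 = £2344.8082
3 Jul – 31 Dec 2033: 182 days at 3.2% → £247000 × 3.2% × 182/365 = £3941.1726
Total = £6627.0438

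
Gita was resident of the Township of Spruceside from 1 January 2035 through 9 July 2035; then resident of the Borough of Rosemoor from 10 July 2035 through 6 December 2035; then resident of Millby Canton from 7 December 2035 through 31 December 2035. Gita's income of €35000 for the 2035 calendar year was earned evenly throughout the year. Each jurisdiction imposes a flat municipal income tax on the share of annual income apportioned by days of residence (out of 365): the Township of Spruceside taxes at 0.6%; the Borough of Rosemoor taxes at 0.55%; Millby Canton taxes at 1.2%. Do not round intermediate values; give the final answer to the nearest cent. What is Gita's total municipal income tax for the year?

€217.19

The Township of Spruceside, 1 January – 9 July 2035: 190 days → €35000 × 0.6% × 190/365 = €109.3151
The Borough of Rosemoor, 10 July – 6 December 2035: 150 days → €35000 × 0.55% × 150/365 = €79.1096
Millby Canton, 7 December – 31 December 2035: 25 days → €35000 × 1.2% × 25/365 = €28.7671
Total = €217.1918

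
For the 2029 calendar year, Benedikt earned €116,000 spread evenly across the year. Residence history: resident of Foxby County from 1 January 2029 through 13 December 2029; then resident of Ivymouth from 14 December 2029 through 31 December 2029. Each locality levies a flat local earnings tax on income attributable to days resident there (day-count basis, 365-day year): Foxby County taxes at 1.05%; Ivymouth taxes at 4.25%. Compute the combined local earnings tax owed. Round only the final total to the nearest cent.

Foxby County, 1 January – 13 December 2029: 347 days → €116,000 × 1.05% × 347/365 = €1,157.9342
Ivymouth, 14 December – 31 December 2029: 18 days → €116,000 × 4.25% × 18/365 = €243.1233
Total = €1,401.0575

€1,401.06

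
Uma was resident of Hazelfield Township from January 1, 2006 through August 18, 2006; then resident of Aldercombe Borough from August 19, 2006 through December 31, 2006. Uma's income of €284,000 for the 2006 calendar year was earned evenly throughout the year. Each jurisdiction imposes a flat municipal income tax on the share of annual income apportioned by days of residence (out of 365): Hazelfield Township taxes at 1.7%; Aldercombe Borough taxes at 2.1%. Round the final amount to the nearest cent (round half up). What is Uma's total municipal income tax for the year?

€5,248.16

Hazelfield Township, January 1 – August 18, 2006: 230 days → €284,000 × 1.7% × 230/365 = €3,042.3014
Aldercombe Borough, August 19 – December 31, 2006: 135 days → €284,000 × 2.1% × 135/365 = €2,205.8630
Total = €5,248.1644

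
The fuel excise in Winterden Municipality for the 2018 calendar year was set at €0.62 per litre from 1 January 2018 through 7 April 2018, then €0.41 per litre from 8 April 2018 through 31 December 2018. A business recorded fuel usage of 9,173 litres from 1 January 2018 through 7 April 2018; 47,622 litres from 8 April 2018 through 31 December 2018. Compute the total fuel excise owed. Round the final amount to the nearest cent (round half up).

€25212.28

1 January – 7 April 2018: 9,173 litres at €0.62/litre → €5687.26
8 April – 31 December 2018: 47,622 litres at €0.41/litre → €19525.02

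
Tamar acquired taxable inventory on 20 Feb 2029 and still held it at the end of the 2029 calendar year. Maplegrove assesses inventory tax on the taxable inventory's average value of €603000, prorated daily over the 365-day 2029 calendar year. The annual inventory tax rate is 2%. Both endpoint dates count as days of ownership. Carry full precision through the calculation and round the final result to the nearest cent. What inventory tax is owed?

Days held (20 Feb – 31 Dec 2029): 315 out of 365
Tax = €603000 × 2% × 315/365 = €10407.9452

€10407.95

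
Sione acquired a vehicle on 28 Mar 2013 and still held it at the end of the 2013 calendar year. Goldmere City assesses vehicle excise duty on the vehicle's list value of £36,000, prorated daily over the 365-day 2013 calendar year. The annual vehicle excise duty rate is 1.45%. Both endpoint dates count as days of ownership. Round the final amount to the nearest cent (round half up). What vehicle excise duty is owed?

Days held (28 Mar – 31 Dec 2013): 279 out of 365
Tax = £36,000 × 1.45% × 279/365 = £399.0082

£399.01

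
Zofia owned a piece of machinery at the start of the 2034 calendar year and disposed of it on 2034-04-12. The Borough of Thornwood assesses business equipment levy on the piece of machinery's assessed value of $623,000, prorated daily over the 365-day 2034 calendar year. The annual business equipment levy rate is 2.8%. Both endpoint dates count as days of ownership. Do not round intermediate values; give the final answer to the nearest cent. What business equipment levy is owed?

Days held (2034-01-01 to 2034-04-12): 102 out of 365
Tax = $623,000 × 2.8% × 102/365 = $4,874.7616

$4,874.76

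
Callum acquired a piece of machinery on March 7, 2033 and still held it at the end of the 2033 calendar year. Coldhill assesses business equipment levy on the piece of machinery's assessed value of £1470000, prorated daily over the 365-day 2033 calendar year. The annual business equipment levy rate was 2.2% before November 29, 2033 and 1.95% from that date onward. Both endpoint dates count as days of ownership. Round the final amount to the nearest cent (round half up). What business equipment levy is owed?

£26248.56

March 7 – November 28, 2033: 267 days at 2.2% → £1470000 × 2.2% × 267/365 = £23656.9315
November 29 – December 31, 2033: 33 days at 1.95% → £1470000 × 1.95% × 33/365 = £2591.6301
Total = £26248.5616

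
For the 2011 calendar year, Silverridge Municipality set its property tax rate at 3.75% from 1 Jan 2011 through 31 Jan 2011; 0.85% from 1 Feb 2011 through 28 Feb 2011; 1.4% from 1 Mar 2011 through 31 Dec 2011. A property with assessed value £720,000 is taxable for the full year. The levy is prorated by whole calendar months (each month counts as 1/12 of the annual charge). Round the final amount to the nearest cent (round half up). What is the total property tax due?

1 Jan – 31 Jan 2011: 1 month at 3.75% → £720,000 × 3.75% × 1/12 = £2,250.0000
1 Feb – 28 Feb 2011: 1 month at 0.85% → £720,000 × 0.85% × 1/12 = £510.0000
1 Mar – 31 Dec 2011: 10 months at 1.4% → £720,000 × 1.4% × 10/12 = £8,400.0000
Total = £11,160.0000

£11,160.00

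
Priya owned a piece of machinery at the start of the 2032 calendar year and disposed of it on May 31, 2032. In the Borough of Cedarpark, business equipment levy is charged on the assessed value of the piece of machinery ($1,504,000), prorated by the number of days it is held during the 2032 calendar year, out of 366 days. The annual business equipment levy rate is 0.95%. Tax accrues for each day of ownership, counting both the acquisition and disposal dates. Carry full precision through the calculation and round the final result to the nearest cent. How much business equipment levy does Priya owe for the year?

$5,933.81

Days held (January 1 – May 31, 2032): 152 out of 366
Tax = $1,504,000 × 0.95% × 152/366 = $5,933.8142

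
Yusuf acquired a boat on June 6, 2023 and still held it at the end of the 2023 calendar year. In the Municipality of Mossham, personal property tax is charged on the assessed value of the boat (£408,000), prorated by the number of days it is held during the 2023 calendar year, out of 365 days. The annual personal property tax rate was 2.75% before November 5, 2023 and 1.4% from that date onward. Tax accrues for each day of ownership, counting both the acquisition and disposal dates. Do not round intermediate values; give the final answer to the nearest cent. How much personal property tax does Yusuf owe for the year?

£5,564.45

June 6 – November 4, 2023: 152 days at 2.75% → £408,000 × 2.75% × 152/365 = £4,672.4384
November 5 – December 31, 2023: 57 days at 1.4% → £408,000 × 1.4% × 57/365 = £892.0110
Total = £5,564.4493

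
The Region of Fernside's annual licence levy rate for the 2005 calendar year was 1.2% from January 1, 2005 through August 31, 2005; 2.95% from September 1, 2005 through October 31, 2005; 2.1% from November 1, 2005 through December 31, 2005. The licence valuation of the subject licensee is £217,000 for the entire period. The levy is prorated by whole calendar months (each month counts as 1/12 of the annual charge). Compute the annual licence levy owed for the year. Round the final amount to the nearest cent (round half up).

£3,562.42

January 1 – August 31, 2005: 8 months at 1.2% → £217,000 × 1.2% × 8/12 = £1,736.0000
September 1 – October 31, 2005: 2 months at 2.95% → £217,000 × 2.95% × 2/12 = £1,066.9167
November 1 – December 31, 2005: 2 months at 2.1% → £217,000 × 2.1% × 2/12 = £759.5000
Total = £3,562.4167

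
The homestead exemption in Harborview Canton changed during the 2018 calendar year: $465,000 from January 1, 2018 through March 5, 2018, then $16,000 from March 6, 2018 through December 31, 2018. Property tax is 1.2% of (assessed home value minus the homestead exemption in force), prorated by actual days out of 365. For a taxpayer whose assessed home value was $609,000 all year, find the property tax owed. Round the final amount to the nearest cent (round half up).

$6,171.25

January 1 – March 5, 2018: 64 days, exemption $465,000 → ($609,000 − $465,000) × 1.2% × 64/365 = $302.9918
March 6 – December 31, 2018: 301 days, exemption $16,000 → ($609,000 − $16,000) × 1.2% × 301/365 = $5,868.2630
Total = $6,171.2548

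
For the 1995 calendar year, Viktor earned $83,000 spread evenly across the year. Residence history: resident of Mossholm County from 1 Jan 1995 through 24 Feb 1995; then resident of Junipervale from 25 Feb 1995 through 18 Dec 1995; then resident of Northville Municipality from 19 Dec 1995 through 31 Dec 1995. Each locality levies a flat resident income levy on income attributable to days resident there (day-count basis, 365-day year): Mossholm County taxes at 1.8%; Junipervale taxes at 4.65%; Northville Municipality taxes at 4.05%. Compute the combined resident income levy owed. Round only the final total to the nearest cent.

$3,485.32

Mossholm County, 1 Jan – 24 Feb 1995: 55 days → $83,000 × 1.8% × 55/365 = $225.1233
Junipervale, 25 Feb – 18 Dec 1995: 297 days → $83,000 × 4.65% × 297/365 = $3,140.4699
Northville Municipality, 19 Dec – 31 Dec 1995: 13 days → $83,000 × 4.05% × 13/365 = $119.7247
Total = $3,485.3178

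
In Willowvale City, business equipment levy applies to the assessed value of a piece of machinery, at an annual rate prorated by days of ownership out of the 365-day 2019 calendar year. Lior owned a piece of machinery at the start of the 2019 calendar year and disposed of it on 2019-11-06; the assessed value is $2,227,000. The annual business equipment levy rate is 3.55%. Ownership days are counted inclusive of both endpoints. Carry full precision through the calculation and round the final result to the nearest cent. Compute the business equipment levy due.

$67,145.58

Days held (2019-01-01 to 2019-11-06): 310 out of 365
Tax = $2,227,000 × 3.55% × 310/365 = $67,145.5753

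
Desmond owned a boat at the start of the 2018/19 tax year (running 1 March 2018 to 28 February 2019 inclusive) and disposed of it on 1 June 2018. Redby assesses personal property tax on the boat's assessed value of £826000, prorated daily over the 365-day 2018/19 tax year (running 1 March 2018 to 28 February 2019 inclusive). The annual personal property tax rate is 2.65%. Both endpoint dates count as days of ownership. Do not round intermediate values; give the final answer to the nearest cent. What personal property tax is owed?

£5577.20

Days held (1 March – 1 June 2018): 93 out of 365
Tax = £826000 × 2.65% × 93/365 = £5577.1973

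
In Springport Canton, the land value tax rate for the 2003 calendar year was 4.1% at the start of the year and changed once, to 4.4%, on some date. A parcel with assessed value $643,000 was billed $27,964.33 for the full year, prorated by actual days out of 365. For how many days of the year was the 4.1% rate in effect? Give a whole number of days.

62 days

Let d = days at the first rate; then 365 − d days at the second rate.
$643,000 × [4.1%·d + 4.4%·(365−d)] / 365 = $27,964.33
Solving gives d = 62, so the new rate took effect on March 4, 2003.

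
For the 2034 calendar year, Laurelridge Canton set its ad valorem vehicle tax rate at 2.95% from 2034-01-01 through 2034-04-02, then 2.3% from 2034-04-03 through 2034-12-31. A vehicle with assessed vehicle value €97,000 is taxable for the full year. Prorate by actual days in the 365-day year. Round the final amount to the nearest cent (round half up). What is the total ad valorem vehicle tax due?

2034-01-01 to 2034-04-02: 92 days at 2.95% → €97,000 × 2.95% × 92/365 = €721.2548
2034-04-03 to 2034-12-31: 273 days at 2.3% → €97,000 × 2.3% × 273/365 = €1,668.6658
Total = €2,389.9205

€2,389.92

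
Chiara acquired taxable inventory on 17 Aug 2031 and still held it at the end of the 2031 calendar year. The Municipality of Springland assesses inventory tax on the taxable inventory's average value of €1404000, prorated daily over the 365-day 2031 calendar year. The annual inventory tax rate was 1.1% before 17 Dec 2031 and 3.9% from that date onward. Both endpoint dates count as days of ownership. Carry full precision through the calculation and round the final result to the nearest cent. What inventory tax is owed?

17 Aug – 16 Dec 2031: 122 days at 1.1% → €1404000 × 1.1% × 122/365 = €5162.1041
17 Dec – 31 Dec 2031: 15 days at 3.9% → €1404000 × 3.9% × 15/365 = €2250.2466
Total = €7412.3507

€7412.35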